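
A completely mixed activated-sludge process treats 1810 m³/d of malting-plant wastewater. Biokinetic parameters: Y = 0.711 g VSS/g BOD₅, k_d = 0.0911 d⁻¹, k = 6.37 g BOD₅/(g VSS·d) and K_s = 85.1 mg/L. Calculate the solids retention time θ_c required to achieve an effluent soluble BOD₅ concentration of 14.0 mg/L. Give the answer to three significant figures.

θ_c ≈ 1.82 d

Specific growth rate at S = 14.0 mg/L: μ = YkS/(K_s+S) = 0.711·6.37·14.0/(85.1+14.0) = 0.6398 d⁻¹.
1/θ_c = 0.6398 − 0.0911 = 0.5487 d⁻¹, so θ_c = 1.822 d.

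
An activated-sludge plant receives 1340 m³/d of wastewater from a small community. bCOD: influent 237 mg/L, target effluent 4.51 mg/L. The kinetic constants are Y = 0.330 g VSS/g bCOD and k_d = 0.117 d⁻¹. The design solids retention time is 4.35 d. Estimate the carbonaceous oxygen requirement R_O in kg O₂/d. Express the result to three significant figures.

R_O ≈ 215 kg O₂/d

Observed yield with endogenous decay: Y_obs = Y / (1 + k_d·θ_c) = 0.330 / (1 + 0.117 × 4.35) = 0.330 / 1.509 = 0.2187 g VSS/g bCOD.
Substrate removed = Q·(S₀ − S) = 1340 m³/d × (237 − 4.51) g/m³ = 3.12×10^5 g/d = 311.5 kg/d.
P_X = Y_obs·Q·(S₀ − S) = 0.2187 × 311.5 = 68.13 kg VSS/d.
R_O = Q·(S₀ − S) − 1.42·P_X = 311.5 − 1.42 × 68.13 = 214.8 kg O₂/d.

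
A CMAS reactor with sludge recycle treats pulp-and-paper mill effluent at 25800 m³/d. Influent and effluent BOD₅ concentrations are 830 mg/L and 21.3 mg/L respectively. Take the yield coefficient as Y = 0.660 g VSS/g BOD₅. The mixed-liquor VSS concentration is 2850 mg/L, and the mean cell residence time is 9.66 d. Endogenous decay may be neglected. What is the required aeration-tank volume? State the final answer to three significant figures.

With k_d = 0 the design equation reduces to V = Y Q (S₀−S) θ_c / X = 0.660 × 25800 × (830 − 21.3) × 9.66 / 2850 = 46675 m³.

V ≈ 46700 m³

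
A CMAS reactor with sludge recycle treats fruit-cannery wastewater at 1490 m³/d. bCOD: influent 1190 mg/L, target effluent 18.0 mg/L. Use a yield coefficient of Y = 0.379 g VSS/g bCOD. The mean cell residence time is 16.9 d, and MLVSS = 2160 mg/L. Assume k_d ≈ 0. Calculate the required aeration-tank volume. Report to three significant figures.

V ≈ 5180 m³

Biomass mass balance (decay neglected): V·X = Y·Q·(S₀ − S)·θ_c, so V = 0.379 × 1490 × (1190 − 18.0) × 16.9 / 2160 = 5178 m³.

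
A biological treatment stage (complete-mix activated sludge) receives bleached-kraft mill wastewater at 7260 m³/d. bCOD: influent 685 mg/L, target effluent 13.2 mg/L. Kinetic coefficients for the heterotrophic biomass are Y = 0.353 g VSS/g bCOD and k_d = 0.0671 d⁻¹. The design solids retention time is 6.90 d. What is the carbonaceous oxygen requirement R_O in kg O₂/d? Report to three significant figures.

The observed yield is Y_obs = Y/(1 + k_d·θ_c) = 0.353 / (1 + 0.0671 × 6.90) = 0.353 / 1.463 = 0.2413 g VSS per g bCOD removed.
Q·(S₀ − S) = 7260 × (685 − 13.2) × 10⁻³ = 4877 kg/d removed.
Net sludge production P_X = 0.2413 × 4877 = 1177 kg VSS/d.
R_O = Q·(S₀ − S) − 1.42·P_X = 4877 − 1.42 × 1177 = 3206 kg O₂/d.

R_O ≈ 3210 kg O₂/d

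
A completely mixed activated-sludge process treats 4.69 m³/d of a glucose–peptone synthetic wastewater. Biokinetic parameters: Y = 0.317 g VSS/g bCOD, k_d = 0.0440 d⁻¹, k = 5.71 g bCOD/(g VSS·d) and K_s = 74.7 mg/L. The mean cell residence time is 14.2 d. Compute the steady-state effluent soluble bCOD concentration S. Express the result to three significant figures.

S ≈ 5.04 mg/L

From the Monod/SRT balance for a CMAS, S = K_s·(1+k_d θ_c)/[θ_c·(Y k − k_d) − 1] = 74.7 × (1 + 0.0440 × 14.2) / [14.2 × (0.317 × 5.71 − 0.0440) − 1] = 121.4 / 24.08 = 5.041 mg/L.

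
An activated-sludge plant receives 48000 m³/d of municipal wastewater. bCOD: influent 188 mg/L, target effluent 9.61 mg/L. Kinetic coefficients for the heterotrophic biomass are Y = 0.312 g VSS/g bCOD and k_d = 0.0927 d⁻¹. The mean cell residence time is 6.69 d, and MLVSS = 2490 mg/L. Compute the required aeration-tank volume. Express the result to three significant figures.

V ≈ 4430 m³

Steady-state biomass mass balance: V·X·(1 + k_d·θ_c) = Y·Q·(S₀ − S)·θ_c, so V = 0.312 × 48000 × (188 − 9.61) × 6.69 / [2490 × (1 + 0.0927 × 6.69)] = 1.79×10^7 / 4034 = 4430 m³.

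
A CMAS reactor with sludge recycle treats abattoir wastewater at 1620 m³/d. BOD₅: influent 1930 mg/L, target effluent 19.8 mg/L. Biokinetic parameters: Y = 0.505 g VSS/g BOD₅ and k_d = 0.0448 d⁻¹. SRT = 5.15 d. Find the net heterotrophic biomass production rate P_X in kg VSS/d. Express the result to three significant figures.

P_X ≈ 1270 kg VSS/d

Correct the yield for decay: Y_obs = Y/(1 + k_d θ_c) = 0.505 / (1 + 0.0448 × 5.15) = 0.505 / 1.231 = 0.4103.
Substrate removed = Q·(S₀ − S) = 1620 m³/d × (1930 − 19.8) g/m³ = 3.09×10^6 g/d = 3095 kg/d.
P_X = Y_obs · Q(S₀ − S) = 0.4103 × 3095 = 1270 kg VSS/d.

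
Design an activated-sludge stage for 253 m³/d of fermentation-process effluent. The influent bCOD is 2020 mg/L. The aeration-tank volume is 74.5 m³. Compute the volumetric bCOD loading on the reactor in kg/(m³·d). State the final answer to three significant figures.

L_v = Q S₀ / V = 253 × 2020 × 10⁻³ / 74.50 = 6.860 kg/(m³·d).

L_v ≈ 6.86 kg bCOD/(m³·d)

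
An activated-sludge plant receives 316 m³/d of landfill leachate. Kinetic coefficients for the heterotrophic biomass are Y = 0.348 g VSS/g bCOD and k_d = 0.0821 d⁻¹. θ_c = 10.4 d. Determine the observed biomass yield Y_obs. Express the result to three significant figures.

Y_obs ≈ 0.188 g VSS/g bCOD

Correct the yield for decay: Y_obs = Y/(1 + k_d θ_c) = 0.348 / (1 + 0.0821 × 10.4) = 0.348 / 1.854 = 0.1877.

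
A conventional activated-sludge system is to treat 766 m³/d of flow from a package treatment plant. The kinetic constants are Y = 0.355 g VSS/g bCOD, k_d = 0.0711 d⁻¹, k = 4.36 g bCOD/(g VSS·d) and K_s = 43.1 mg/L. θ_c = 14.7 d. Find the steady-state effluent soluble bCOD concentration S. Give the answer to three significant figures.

Effluent substrate depends only on kinetics and SRT: S = K_s(1 + k_d θ_c) / [θ_c(Yk − k_d) − 1] = 43.1 × (1 + 0.0711 × 14.7) / [14.7 × (0.355 × 4.36 − 0.0711) − 1] = 88.15 / 20.71 = 4.257 mg/L.

S ≈ 4.26 mg/L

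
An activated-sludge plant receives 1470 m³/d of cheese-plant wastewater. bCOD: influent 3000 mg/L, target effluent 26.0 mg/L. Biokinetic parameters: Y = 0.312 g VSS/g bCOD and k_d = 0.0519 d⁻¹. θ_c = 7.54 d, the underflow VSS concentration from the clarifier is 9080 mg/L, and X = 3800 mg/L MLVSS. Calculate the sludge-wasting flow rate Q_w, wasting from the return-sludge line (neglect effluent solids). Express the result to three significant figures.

Q_w ≈ 108 m³/d

Steady-state biomass mass balance: V·X·(1 + k_d·θ_c) = Y·Q·(S₀ − S)·θ_c, so V = 0.312 × 1470 × (3000 − 26.0) × 7.54 / [3800 × (1 + 0.0519 × 7.54)] = 1.03×10^7 / 5287 = 1945 m³.
Wasting from the return line (neglecting effluent solids): Q_w = V·X / (θ_c·X_r) = 1945 × 3800 / (7.54 × 9080) = 108.0 m³/d.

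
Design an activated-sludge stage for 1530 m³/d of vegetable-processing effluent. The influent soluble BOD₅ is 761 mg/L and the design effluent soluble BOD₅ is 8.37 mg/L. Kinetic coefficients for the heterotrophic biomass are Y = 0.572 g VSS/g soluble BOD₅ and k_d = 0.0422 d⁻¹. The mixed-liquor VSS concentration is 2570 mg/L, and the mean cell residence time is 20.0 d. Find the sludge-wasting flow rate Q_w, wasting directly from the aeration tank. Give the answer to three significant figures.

Q_w ≈ 139 m³/d

Rearranging the biomass balance for a CMAS with decay, V = Y·Q·ΔS·θ_c / [X·(1+k_d θ_c)] = 0.572 × 1530 × (761 − 8.37) × 20.0 / [2570 × (1 + 0.0422 × 20.0)] = 1.32×10^7 / 4739 = 2780 m³.
With mixed-liquor wasting, θ_c = V/Q_w, so Q_w = V/θ_c = 2780/20.0 = 139.0 m³/d.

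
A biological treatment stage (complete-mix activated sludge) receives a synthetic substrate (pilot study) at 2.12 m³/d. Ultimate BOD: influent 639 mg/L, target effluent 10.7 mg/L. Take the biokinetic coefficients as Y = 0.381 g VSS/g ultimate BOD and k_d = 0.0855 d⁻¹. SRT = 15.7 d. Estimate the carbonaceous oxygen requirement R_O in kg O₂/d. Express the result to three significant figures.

Correct the yield for decay: Y_obs = Y/(1 + k_d θ_c) = 0.381 / (1 + 0.0855 × 15.7) = 0.381 / 2.342 = 0.1627.
Substrate removed = Q·(S₀ − S) = 2.12 m³/d × (639 − 10.7) g/m³ = 1.33×10^3 g/d = 1.332 kg/d.
Biomass synthesised: P_X = Y_obs × 1.332 = 0.2167 kg VSS/d.
R_O = Q·ΔS − 1.42 P_X = 1.332 − 0.3077 = 1.024 kg O₂/d.

R_O ≈ 1.02 kg O₂/d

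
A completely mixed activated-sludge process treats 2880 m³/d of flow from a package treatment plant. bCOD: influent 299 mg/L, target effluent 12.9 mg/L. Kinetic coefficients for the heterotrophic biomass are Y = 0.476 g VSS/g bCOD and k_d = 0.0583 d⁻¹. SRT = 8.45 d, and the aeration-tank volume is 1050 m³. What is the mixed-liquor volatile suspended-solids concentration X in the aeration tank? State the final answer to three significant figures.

From V·X·(1 + k_d·θ_c) = Y·Q·(S₀ − S)·θ_c: X = 0.476 × 2880 × (299 − 12.9) × 8.45 / [1050 × (1 + 0.0583 × 8.45)] = 2115 mg/L.

X ≈ 2110 mg/L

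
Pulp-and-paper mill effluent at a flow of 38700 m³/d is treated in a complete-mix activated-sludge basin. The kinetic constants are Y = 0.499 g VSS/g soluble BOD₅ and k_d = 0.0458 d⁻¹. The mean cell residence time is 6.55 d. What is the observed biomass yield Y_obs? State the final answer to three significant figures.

Y_obs ≈ 0.384 g VSS/g soluble BOD₅

Correct the yield for decay: Y_obs = Y/(1 + k_d θ_c) = 0.499 / (1 + 0.0458 × 6.55) = 0.499 / 1.300 = 0.3838.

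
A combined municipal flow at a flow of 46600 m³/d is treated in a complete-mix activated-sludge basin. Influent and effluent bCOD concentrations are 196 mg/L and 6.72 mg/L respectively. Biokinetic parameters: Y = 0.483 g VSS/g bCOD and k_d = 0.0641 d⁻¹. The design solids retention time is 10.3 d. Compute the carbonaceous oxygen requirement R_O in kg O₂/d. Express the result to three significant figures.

R_O ≈ 5180 kg O₂/d

Y_obs = Y / (1 + k_d θ_c) = 0.483 / (1 + 0.0641 × 10.3) = 0.483 / 1.660 = 0.2909.
Mass of bCOD removed per day: Q(S₀ − S) = 46600 × 189.3 g/m³ = 8820 kg/d.
Biomass synthesised: P_X = Y_obs × 8820 = 2566 kg VSS/d.
Carbonaceous O₂ demand = substrate oxidised − cell-mass equivalent = 8820 − 1.42 × 2566 = 5177 kg O₂/d.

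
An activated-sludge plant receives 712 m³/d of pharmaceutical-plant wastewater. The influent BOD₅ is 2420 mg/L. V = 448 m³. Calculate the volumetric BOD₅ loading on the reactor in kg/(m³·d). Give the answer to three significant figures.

L_v ≈ 3.85 kg BOD₅/(m³·d)

L_v = Q S₀ / V = 712 × 2420 × 10⁻³ / 448.0 = 3.846 kg/(m³·d).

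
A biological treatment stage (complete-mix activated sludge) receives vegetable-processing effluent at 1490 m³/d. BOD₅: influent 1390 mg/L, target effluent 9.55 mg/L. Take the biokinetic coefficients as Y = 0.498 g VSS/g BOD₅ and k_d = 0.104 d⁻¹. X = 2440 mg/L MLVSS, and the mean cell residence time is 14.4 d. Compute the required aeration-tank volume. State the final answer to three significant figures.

Steady-state biomass mass balance: V·X·(1 + k_d·θ_c) = Y·Q·(S₀ − S)·θ_c, so V = 0.498 × 1490 × (1390 − 9.55) × 14.4 / [2440 × (1 + 0.104 × 14.4)] = 1.48×10^7 / 6094 = 2420 m³.

V ≈ 2420 m³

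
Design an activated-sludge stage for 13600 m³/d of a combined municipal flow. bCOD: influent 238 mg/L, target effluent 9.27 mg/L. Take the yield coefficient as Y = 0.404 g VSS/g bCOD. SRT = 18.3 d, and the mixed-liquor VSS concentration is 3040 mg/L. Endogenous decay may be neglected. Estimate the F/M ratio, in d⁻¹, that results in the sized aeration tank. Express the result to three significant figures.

F/M ≈ 0.141 d⁻¹

With k_d = 0 the design equation reduces to V = Y Q (S₀−S) θ_c / X = 0.404 × 13600 × (238 − 9.27) × 18.3 / 3040 = 7565 m³.
F/M = applied load / biomass = Q·S₀/(V·X) = 13600 × 238 / (7565 × 3040) = 0.1407 d⁻¹.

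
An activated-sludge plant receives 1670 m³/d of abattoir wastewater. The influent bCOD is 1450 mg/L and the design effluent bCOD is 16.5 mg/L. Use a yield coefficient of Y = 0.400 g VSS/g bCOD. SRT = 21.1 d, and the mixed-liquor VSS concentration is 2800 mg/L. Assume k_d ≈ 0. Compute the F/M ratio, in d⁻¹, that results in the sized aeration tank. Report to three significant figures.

Biomass mass balance (decay neglected): V·X = Y·Q·(S₀ − S)·θ_c, so V = 0.400 × 1670 × (1450 − 16.5) × 21.1 / 2800 = 7216 m³.
Food-to-microorganism ratio F/M = Q S₀ / (V X) = 1670 × 1450 / (7216 × 2800) = 0.1198 d⁻¹.

F/M ≈ 0.120 d⁻¹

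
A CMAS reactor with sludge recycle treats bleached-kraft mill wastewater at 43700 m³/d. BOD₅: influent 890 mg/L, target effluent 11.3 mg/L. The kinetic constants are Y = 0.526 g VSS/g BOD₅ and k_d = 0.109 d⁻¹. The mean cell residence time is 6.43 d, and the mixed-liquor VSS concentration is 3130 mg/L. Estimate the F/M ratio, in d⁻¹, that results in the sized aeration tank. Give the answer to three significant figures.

F/M ≈ 0.509 d⁻¹

Rearranging the biomass balance for a CMAS with decay, V = Y·Q·ΔS·θ_c / [X·(1+k_d θ_c)] = 0.526 × 43700 × (890 − 11.3) × 6.43 / [3130 × (1 + 0.109 × 6.43)] = 1.3×10^8 / 5324 = 24395 m³.
Food-to-microorganism ratio F/M = Q S₀ / (V X) = 43700 × 890 / (24395 × 3130) = 0.5094 d⁻¹.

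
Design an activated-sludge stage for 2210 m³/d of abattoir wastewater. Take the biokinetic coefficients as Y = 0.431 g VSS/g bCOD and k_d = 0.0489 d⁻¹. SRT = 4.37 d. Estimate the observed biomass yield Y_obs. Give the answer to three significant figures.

Observed yield with endogenous decay: Y_obs = Y / (1 + k_d·θ_c) = 0.431 / (1 + 0.0489 × 4.37) = 0.431 / 1.214 = 0.3551 g VSS/g bCOD.

Y_obs ≈ 0.355 g VSS/g bCOD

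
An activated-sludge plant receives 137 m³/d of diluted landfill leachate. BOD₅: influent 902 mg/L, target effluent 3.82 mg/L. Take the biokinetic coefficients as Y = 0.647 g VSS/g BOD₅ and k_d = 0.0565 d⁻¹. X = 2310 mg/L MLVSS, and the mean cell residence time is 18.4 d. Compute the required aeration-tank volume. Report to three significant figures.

V ≈ 311 m³

Rearranging the biomass balance for a CMAS with decay, V = Y·Q·ΔS·θ_c / [X·(1+k_d θ_c)] = 0.647 × 137 × (902 − 3.82) × 18.4 / [2310 × (1 + 0.0565 × 18.4)] = 1.46×10^6 / 4711 = 310.9 m³.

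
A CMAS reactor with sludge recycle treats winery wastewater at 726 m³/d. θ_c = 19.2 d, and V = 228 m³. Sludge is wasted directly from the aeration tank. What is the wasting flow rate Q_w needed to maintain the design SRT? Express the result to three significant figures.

Q_w ≈ 11.9 m³/d

With mixed-liquor wasting, θ_c = V/Q_w, so Q_w = V/θ_c = 228.0/19.2 = 11.88 m³/d.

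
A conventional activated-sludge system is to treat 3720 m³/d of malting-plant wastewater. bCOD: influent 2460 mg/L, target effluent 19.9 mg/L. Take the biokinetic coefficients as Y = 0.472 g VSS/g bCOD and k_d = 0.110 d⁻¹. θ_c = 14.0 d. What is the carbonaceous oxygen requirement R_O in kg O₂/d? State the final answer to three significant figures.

Observed yield with endogenous decay: Y_obs = Y / (1 + k_d·θ_c) = 0.472 / (1 + 0.110 × 14.0) = 0.472 / 2.540 = 0.1858 g VSS/g bCOD.
Q·(S₀ − S) = 3720 × (2460 − 19.9) × 10⁻³ = 9077 kg/d removed.
Net sludge production P_X = 0.1858 × 9077 = 1687 kg VSS/d.
R_O = Q·ΔS − 1.42 P_X = 9077 − 2395 = 6682 kg O₂/d.

R_O ≈ 6680 kg O₂/d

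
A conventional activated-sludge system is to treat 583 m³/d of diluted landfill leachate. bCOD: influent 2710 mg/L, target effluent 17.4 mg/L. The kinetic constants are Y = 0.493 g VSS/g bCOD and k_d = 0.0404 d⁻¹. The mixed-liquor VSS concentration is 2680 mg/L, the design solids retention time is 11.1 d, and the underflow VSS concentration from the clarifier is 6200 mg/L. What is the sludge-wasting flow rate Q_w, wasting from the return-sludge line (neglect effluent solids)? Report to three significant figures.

Q_w ≈ 86.2 m³/d

From the SRT design equation V = Y Q (S₀−S) θ_c / [X (1 + k_d θ_c)] = 0.493 × 583 × (2710 − 17.4) × 11.1 / [2680 × (1 + 0.0404 × 11.1)] = 8.59×10^6 / 3882 = 2213 m³.
Wasting from the return line (neglecting effluent solids): Q_w = V·X / (θ_c·X_r) = 2213 × 2680 / (11.1 × 6200) = 86.18 m³/d.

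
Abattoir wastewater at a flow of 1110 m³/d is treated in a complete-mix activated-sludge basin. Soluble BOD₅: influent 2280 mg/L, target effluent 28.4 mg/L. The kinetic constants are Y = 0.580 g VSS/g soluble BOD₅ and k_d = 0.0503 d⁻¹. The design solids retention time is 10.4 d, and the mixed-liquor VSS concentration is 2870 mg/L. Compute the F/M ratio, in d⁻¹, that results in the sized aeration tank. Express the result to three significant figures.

F/M ≈ 0.256 d⁻¹

Steady-state biomass mass balance: V·X·(1 + k_d·θ_c) = Y·Q·(S₀ − S)·θ_c, so V = 0.580 × 1110 × (2280 − 28.4) × 10.4 / [2870 × (1 + 0.0503 × 10.4)] = 1.51×10^7 / 4371 = 3449 m³.
Food-to-microorganism ratio F/M = Q S₀ / (V X) = 1110 × 2280 / (3449 × 2870) = 0.2557 d⁻¹.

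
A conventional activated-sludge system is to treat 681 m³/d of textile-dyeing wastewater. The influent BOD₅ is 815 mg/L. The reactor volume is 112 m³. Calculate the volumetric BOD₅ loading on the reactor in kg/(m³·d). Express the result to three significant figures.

L_v ≈ 4.96 kg BOD₅/(m³·d)

Volumetric loading L_v = Q·S₀ / V = 681 × 815 g/m³ / 112.0 m³ = 4955 g/(m³·d) = 4.955 kg BOD₅/(m³·d).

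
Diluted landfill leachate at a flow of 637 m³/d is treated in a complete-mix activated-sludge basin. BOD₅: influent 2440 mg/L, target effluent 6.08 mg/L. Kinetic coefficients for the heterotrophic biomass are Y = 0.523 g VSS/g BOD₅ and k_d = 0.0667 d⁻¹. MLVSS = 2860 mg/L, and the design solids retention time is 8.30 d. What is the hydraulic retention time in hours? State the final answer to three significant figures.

Steady-state biomass mass balance: V·X·(1 + k_d·θ_c) = Y·Q·(S₀ − S)·θ_c, so V = 0.523 × 637 × (2440 − 6.08) × 8.30 / [2860 × (1 + 0.0667 × 8.30)] = 6.73×10^6 / 4443 = 1515 m³.
τ = V/Q = 1515/637 = 2.378 d, or 57.07 h.

τ ≈ 57.1 h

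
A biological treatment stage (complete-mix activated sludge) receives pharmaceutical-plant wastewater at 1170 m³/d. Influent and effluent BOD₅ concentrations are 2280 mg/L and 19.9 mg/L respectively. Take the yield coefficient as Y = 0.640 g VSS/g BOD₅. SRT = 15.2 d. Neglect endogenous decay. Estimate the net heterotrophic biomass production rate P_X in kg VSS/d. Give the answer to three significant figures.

P_X ≈ 1690 kg VSS/d

With endogenous decay neglected, the observed yield equals the true yield: Y_obs = Y = 0.640 g VSS/g BOD₅.
ΔS = 2280 − 19.9 = 2260 mg/L, so the substrate removal rate is 1170 × 2260/1000 = 2644 kg BOD₅/d.
Biomass produced: P_X = Y_obs·Q·ΔS = 0.6400 × 2644 ≈ 1692 kg VSS/d.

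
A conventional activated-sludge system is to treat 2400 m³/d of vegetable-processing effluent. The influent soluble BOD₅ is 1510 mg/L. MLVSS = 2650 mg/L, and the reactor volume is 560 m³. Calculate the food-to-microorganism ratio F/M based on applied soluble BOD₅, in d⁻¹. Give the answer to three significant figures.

F/M ≈ 2.44 d⁻¹

F/M = Q·S₀ / (V·X) = 2400 × 1510 / (560.0 × 2650) = 2.442 g soluble BOD₅·(g VSS·d)⁻¹.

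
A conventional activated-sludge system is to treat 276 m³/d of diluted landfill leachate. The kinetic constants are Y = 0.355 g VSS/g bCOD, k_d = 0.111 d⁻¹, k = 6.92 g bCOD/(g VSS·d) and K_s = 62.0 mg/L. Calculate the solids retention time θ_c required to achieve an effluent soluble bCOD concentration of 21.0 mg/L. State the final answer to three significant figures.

θ_c ≈ 1.96 d

Specific growth rate at S = 21.0 mg/L: μ = YkS/(K_s+S) = 0.355·6.92·21.0/(62.0+21.0) = 0.6215 d⁻¹.
θ_c = 1/(μ − k_d) = 1/(0.6215 − 0.111) = 1/0.5105 = 1.959 d.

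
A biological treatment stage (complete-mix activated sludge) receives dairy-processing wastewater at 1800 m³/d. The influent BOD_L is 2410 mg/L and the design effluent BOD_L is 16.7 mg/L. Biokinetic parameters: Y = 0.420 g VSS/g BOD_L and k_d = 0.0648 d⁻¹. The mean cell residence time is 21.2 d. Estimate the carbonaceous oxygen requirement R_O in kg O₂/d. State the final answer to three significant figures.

R_O ≈ 3230 kg O₂/d

The observed yield is Y_obs = Y/(1 + k_d·θ_c) = 0.420 / (1 + 0.0648 × 21.2) = 0.420 / 2.374 = 0.1769 g VSS per g BOD_L removed.
Substrate removed = Q·(S₀ − S) = 1800 m³/d × (2410 − 16.7) g/m³ = 4.31×10^6 g/d = 4308 kg/d.
Net sludge production P_X = 0.1769 × 4308 = 762.2 kg VSS/d.
R_O = Q·ΔS − 1.42 P_X = 4308 − 1082 = 3226 kg O₂/d.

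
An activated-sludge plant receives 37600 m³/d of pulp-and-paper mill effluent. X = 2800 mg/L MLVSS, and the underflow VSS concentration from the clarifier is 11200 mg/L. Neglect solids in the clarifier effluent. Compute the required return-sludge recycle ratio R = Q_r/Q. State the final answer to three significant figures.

R ≈ 0.333

Solids balance on the clarifier gives (1+R)X = R·X_r, so R = X/(X_r − X) = 2800 / (11200 − 2800) = 0.3333.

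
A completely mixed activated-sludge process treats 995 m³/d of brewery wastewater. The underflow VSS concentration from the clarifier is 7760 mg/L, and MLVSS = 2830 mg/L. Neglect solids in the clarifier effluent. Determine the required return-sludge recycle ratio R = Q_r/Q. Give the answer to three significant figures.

R ≈ 0.574

Mass balance around the secondary clarifier (neglecting effluent solids): R = X / (X_r − X) = 2830 / (7760 − 2830) = 0.5740.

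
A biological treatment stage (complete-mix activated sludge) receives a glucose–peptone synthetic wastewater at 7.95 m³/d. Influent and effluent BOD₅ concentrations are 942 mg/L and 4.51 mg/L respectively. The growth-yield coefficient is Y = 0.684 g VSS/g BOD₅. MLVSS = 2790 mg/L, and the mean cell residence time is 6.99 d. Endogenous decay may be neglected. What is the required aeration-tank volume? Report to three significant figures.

V·X = Y·Q·ΔS·θ_c gives V = 0.684 × 7.95 × (942 − 4.51) × 6.99 / 2790 = 12.77 m³.

V ≈ 12.8 m³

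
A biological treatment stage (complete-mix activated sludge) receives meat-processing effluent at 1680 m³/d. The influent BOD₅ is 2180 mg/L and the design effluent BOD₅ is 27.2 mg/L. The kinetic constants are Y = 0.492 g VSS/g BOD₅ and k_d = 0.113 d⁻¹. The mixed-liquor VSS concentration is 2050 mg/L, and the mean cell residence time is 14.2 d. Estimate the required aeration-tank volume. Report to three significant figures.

Steady-state biomass mass balance: V·X·(1 + k_d·θ_c) = Y·Q·(S₀ − S)·θ_c, so V = 0.492 × 1680 × (2180 − 27.2) × 14.2 / [2050 × (1 + 0.113 × 14.2)] = 2.53×10^7 / 5339 = 4732 m³.

V ≈ 4730 m³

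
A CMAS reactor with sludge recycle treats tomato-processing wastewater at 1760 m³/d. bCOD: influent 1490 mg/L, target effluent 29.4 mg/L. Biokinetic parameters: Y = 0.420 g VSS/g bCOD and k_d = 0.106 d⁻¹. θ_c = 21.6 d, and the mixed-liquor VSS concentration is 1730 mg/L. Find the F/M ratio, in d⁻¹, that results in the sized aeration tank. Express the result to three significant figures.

From the SRT design equation V = Y Q (S₀−S) θ_c / [X (1 + k_d θ_c)] = 0.420 × 1760 × (1490 − 29.4) × 21.6 / [1730 × (1 + 0.106 × 21.6)] = 2.33×10^7 / 5691 = 4098 m³.
F/M = applied load / biomass = Q·S₀/(V·X) = 1760 × 1490 / (4098 × 1730) = 0.3699 d⁻¹.

F/M ≈ 0.370 d⁻¹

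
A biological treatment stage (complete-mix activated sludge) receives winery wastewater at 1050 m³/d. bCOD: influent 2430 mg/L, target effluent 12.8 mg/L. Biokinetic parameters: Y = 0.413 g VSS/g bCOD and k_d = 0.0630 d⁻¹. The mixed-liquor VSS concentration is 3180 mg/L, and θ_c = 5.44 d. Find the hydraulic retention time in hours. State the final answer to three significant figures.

Steady-state biomass mass balance: V·X·(1 + k_d·θ_c) = Y·Q·(S₀ − S)·θ_c, so V = 0.413 × 1050 × (2430 − 12.8) × 5.44 / [3180 × (1 + 0.0630 × 5.44)] = 5.7×10^6 / 4270 = 1335 m³.
HRT = V/Q = 1335 m³ / 1050 m³·d⁻¹ = 1.272 d × 24 = 30.53 h.

τ ≈ 30.5 h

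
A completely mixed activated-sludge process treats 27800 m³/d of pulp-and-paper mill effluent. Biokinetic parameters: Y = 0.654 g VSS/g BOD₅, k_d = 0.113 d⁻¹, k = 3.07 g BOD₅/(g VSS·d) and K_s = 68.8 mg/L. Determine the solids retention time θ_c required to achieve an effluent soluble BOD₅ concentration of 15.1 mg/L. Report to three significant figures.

At the target effluent, Y k S/(K_s+S) = 0.654×3.07×15.1/83.90 = 0.3614 d⁻¹.
θ_c = 1/(μ − k_d) = 1/(0.3614 − 0.113) = 1/0.2484 = 4.027 d.

θ_c ≈ 4.03 d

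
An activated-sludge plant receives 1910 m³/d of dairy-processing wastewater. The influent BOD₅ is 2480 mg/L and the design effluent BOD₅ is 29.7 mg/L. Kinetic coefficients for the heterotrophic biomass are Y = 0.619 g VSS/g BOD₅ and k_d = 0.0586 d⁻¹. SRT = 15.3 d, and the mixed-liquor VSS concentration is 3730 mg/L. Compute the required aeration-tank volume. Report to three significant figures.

V ≈ 6270 m³

Rearranging the biomass balance for a CMAS with decay, V = Y·Q·ΔS·θ_c / [X·(1+k_d θ_c)] = 0.619 × 1910 × (2480 − 29.7) × 15.3 / [3730 × (1 + 0.0586 × 15.3)] = 4.43×10^7 / 7074 = 6265 m³.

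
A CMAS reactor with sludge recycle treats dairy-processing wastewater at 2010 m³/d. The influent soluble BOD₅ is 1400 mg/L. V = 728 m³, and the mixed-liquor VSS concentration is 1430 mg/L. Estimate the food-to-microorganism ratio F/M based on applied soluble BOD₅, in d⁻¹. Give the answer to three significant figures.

F/M ≈ 2.70 d⁻¹

Food-to-microorganism ratio F/M = Q S₀ / (V X) = 2010 × 1400 / (728.0 × 1430) = 2.703 d⁻¹.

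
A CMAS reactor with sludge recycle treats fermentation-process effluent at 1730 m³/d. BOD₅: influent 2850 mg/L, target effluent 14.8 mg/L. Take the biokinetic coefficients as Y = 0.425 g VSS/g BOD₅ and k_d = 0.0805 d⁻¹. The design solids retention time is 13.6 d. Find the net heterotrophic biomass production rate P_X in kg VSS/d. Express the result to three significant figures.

Observed yield with endogenous decay: Y_obs = Y / (1 + k_d·θ_c) = 0.425 / (1 + 0.0805 × 13.6) = 0.425 / 2.095 = 0.2029 g VSS/g BOD₅.
Mass of BOD₅ removed per day: Q(S₀ − S) = 1730 × 2835 g/m³ = 4905 kg/d.
P_X = Y_obs · Q(S₀ − S) = 0.2029 × 4905 = 995.1 kg VSS/d.

P_X ≈ 995 kg VSS/d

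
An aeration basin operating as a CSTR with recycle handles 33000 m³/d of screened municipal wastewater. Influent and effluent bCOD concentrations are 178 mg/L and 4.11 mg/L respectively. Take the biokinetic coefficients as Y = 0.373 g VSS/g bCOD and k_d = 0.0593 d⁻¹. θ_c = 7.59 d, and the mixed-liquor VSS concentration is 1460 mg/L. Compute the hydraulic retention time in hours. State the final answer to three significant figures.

τ ≈ 5.58 h

Steady-state biomass mass balance: V·X·(1 + k_d·θ_c) = Y·Q·(S₀ − S)·θ_c, so V = 0.373 × 33000 × (178 − 4.11) × 7.59 / [1460 × (1 + 0.0593 × 7.59)] = 1.62×10^7 / 2117 = 7673 m³.
Hydraulic retention time τ = V/Q = 7673 / 33000 = 0.2325 d = 5.581 h.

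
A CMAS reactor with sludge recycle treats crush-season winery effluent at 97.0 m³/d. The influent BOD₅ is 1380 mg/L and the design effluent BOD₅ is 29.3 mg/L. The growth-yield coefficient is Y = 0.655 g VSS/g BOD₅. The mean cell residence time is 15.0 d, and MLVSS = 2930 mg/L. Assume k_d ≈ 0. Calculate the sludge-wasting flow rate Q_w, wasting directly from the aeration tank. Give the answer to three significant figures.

Q_w ≈ 29.3 m³/d

With k_d = 0 the design equation reduces to V = Y Q (S₀−S) θ_c / X = 0.655 × 97.0 × (1380 − 29.3) × 15.0 / 2930 = 439.3 m³.
For wasting at MLVSS concentration, Q_w = V/θ_c = 439.3/15.0 = 29.29 m³/d.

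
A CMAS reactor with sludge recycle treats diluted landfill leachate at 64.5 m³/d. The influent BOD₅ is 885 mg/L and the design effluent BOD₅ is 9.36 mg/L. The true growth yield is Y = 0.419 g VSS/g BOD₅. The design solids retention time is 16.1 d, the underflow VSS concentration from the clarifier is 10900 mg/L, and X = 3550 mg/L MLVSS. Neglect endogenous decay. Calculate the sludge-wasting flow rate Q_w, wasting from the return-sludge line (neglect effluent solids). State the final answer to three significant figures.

Biomass mass balance (decay neglected): V·X = Y·Q·(S₀ − S)·θ_c, so V = 0.419 × 64.5 × (885 − 9.36) × 16.1 / 3550 = 107.3 m³.
θ_c = V·X/(Q_w·X_r) when wasting from the recycle, so Q_w = V·X/(θ_c·X_r) = 107.3 × 3550 / (16.1 × 10900) = 2.171 m³/d.

Q_w ≈ 2.17 m³/d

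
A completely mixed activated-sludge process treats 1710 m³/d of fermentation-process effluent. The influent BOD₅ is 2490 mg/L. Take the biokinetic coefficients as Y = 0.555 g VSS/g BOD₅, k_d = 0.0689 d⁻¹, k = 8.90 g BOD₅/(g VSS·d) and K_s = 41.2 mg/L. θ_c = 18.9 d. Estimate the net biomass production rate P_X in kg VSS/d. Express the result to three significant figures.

P_X ≈ 1030 kg VSS/d

For a completely mixed reactor with recycle the Lawrence–McCarty relation gives S = K_s·(1 + k_d·θ_c) / [θ_c·(Y·k − k_d) − 1] = 41.2 × (1 + 0.0689 × 18.9) / [18.9 × (0.555 × 8.90 − 0.0689) − 1] = 94.85 / 91.05 = 1.042 mg/L.
Y_obs = Y / (1 + k_d θ_c) = 0.555 / (1 + 0.0689 × 18.9) = 0.555 / 2.302 = 0.2411.
Mass of BOD₅ removed per day: Q(S₀ − S) = 1710 × 2489 g/m³ = 4256 kg/d.
Net biomass production P_X = Y_obs × Q·(S₀ − S) = 0.2411 × 4256 = 1026 kg VSS/d.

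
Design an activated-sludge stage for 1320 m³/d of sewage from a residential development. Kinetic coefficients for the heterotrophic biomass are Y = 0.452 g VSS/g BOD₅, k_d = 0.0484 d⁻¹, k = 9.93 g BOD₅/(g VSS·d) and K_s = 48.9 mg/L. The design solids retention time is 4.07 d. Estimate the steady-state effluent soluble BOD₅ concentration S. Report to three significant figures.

Effluent substrate depends only on kinetics and SRT: S = K_s(1 + k_d θ_c) / [θ_c(Yk − k_d) − 1] = 48.9 × (1 + 0.0484 × 4.07) / [4.07 × (0.452 × 9.93 − 0.0484) − 1] = 58.53 / 17.07 = 3.429 mg/L.

S ≈ 3.43 mg/L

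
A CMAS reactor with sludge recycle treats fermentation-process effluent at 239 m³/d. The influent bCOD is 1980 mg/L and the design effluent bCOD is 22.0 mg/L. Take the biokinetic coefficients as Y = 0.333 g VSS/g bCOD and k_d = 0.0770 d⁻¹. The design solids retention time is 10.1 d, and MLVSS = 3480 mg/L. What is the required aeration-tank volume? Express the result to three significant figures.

V ≈ 254 m³

Steady-state biomass mass balance: V·X·(1 + k_d·θ_c) = Y·Q·(S₀ − S)·θ_c, so V = 0.333 × 239 × (1980 − 22.0) × 10.1 / [3480 × (1 + 0.0770 × 10.1)] = 1.57×10^6 / 6186 = 254.4 m³.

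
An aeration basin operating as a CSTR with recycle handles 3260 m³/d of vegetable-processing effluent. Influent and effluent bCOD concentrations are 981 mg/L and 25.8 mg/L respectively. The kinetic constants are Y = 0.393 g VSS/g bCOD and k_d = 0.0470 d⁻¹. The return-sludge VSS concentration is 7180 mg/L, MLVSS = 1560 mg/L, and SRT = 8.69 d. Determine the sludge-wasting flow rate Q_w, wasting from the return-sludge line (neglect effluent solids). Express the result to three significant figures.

Q_w ≈ 121 m³/d

From the SRT design equation V = Y Q (S₀−S) θ_c / [X (1 + k_d θ_c)] = 0.393 × 3260 × (981 − 25.8) × 8.69 / [1560 × (1 + 0.0470 × 8.69)] = 1.06×10^7 / 2197 = 4840 m³.
θ_c = V·X/(Q_w·X_r) when wasting from the recycle, so Q_w = V·X/(θ_c·X_r) = 4840 × 1560 / (8.69 × 7180) = 121.0 m³/d.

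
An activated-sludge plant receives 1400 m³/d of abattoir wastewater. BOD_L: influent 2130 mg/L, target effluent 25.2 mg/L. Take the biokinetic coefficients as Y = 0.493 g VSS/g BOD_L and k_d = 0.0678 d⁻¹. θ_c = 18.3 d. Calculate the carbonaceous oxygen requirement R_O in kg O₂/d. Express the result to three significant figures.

R_O ≈ 2030 kg O₂/d

Observed yield with endogenous decay: Y_obs = Y / (1 + k_d·θ_c) = 0.493 / (1 + 0.0678 × 18.3) = 0.493 / 2.241 = 0.2200 g VSS/g BOD_L.
ΔS = 2130 − 25.2 = 2105 mg/L, so the substrate removal rate is 1400 × 2105/1000 = 2947 kg BOD_L/d.
Biomass synthesised: P_X = Y_obs × 2947 = 648.3 kg VSS/d.
R_O = Q·ΔS − 1.42 P_X = 2947 − 920.6 = 2026 kg O₂/d.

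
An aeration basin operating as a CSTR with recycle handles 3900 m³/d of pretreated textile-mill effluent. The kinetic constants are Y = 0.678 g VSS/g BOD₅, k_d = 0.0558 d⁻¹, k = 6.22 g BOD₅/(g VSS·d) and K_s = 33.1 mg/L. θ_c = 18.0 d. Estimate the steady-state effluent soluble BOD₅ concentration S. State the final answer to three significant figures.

From the Monod/SRT balance for a CMAS, S = K_s·(1+k_d θ_c)/[θ_c·(Y k − k_d) − 1] = 33.1 × (1 + 0.0558 × 18.0) / [18.0 × (0.678 × 6.22 − 0.0558) − 1] = 66.35 / 73.90 = 0.8977 mg/L.

S ≈ 0.898 mg/L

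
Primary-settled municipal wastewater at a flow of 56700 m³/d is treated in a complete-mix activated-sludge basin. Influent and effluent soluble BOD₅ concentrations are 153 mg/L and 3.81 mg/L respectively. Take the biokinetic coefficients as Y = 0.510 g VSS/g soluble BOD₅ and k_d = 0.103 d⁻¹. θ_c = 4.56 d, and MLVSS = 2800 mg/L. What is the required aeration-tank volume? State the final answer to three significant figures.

Steady-state biomass mass balance: V·X·(1 + k_d·θ_c) = Y·Q·(S₀ − S)·θ_c, so V = 0.510 × 56700 × (153 − 3.81) × 4.56 / [2800 × (1 + 0.103 × 4.56)] = 1.97×10^7 / 4115 = 4781 m³.

V ≈ 4780 m³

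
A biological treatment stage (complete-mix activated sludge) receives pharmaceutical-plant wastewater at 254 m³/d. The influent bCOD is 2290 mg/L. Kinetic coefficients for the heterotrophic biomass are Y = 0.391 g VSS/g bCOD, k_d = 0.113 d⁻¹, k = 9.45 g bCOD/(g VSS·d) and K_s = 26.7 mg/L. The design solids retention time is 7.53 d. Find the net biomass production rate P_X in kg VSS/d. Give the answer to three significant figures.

Effluent substrate depends only on kinetics and SRT: S = K_s(1 + k_d θ_c) / [θ_c(Yk − k_d) − 1] = 26.7 × (1 + 0.113 × 7.53) / [7.53 × (0.391 × 9.45 − 0.113) − 1] = 49.42 / 25.97 = 1.903 mg/L.
Correct the yield for decay: Y_obs = Y/(1 + k_d θ_c) = 0.391 / (1 + 0.113 × 7.53) = 0.391 / 1.851 = 0.2112.
Substrate removed = Q·(S₀ − S) = 254 m³/d × (2290 − 1.90) g/m³ = 5.81×10^5 g/d = 581.2 kg/d.
Net biomass production P_X = Y_obs × Q·(S₀ − S) = 0.2112 × 581.2 = 122.8 kg VSS/d.

P_X ≈ 123 kg VSS/d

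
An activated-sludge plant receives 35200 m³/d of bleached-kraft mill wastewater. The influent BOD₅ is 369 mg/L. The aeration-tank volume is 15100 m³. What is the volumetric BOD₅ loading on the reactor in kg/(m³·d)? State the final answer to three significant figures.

L_v = Q S₀ / V = 35200 × 369 × 10⁻³ / 15100 = 0.8602 kg/(m³·d).

L_v ≈ 0.860 kg BOD₅/(m³·d)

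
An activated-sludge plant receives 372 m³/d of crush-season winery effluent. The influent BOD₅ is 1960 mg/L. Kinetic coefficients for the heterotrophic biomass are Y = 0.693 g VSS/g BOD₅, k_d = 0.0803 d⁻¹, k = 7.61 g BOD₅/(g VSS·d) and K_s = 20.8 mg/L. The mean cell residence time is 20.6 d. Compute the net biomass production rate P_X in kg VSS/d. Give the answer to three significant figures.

For a completely mixed reactor with recycle the Lawrence–McCarty relation gives S = K_s·(1 + k_d·θ_c) / [θ_c·(Y·k − k_d) − 1] = 20.8 × (1 + 0.0803 × 20.6) / [20.6 × (0.693 × 7.61 − 0.0803) − 1] = 55.21 / 106.0 = 0.5209 mg/L.
The observed yield is Y_obs = Y/(1 + k_d·θ_c) = 0.693 / (1 + 0.0803 × 20.6) = 0.693 / 2.654 = 0.2611 g VSS per g BOD₅ removed.
Q·(S₀ − S) = 372 × (1960 − 0.521) × 10⁻³ = 728.9 kg/d removed.
Biomass produced: P_X = Y_obs·Q·ΔS = 0.2611 × 728.9 ≈ 190.3 kg VSS/d.

P_X ≈ 190 kg VSS/d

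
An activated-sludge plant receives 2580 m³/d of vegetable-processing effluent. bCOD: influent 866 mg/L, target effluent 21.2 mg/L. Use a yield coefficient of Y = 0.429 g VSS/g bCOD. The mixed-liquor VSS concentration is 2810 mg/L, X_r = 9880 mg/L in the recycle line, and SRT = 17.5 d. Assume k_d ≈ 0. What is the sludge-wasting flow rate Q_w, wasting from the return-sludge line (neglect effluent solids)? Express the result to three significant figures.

Q_w ≈ 94.6 m³/d

Biomass mass balance (decay neglected): V·X = Y·Q·(S₀ − S)·θ_c, so V = 0.429 × 2580 × (866 − 21.2) × 17.5 / 2810 = 5823 m³.
Wasting from the return line (neglecting effluent solids): Q_w = V·X / (θ_c·X_r) = 5823 × 2810 / (17.5 × 9880) = 94.64 m³/d.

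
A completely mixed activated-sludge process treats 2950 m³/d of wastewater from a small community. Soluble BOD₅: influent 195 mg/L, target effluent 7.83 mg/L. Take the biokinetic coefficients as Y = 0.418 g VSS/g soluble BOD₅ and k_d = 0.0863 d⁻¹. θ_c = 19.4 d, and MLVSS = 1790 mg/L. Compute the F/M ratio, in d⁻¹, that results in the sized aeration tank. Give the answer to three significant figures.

F/M ≈ 0.344 d⁻¹

Steady-state biomass mass balance: V·X·(1 + k_d·θ_c) = Y·Q·(S₀ − S)·θ_c, so V = 0.418 × 2950 × (195 − 7.83) × 19.4 / [1790 × (1 + 0.0863 × 19.4)] = 4.48×10^6 / 4787 = 935.4 m³.
F/M = applied load / biomass = Q·S₀/(V·X) = 2950 × 195 / (935.4 × 1790) = 0.3436 d⁻¹.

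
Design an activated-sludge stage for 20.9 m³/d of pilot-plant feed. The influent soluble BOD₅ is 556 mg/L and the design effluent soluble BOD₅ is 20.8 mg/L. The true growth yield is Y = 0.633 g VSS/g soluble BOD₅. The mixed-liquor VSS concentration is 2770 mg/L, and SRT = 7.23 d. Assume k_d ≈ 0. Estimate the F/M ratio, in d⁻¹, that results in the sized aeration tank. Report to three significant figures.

F/M ≈ 0.227 d⁻¹

V·X = Y·Q·ΔS·θ_c gives V = 0.633 × 20.9 × (556 − 20.8) × 7.23 / 2770 = 18.48 m³.
Food-to-microorganism ratio F/M = Q S₀ / (V X) = 20.9 × 556 / (18.48 × 2770) = 0.2270 d⁻¹.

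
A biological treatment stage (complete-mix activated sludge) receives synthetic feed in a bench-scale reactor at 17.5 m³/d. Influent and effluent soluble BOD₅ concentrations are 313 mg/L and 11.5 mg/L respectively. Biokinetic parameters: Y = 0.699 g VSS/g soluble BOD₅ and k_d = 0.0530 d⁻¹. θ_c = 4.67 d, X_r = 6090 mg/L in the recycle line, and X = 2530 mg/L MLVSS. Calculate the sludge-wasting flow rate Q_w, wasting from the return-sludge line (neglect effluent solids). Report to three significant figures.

Rearranging the biomass balance for a CMAS with decay, V = Y·Q·ΔS·θ_c / [X·(1+k_d θ_c)] = 0.699 × 17.5 × (313 − 11.5) × 4.67 / [2530 × (1 + 0.0530 × 4.67)] = 1.72×10^4 / 3156 = 5.457 m³.
Q_w = (V·X)/(θ_c X_r) = 5.457 × 2530 / (4.67 × 6090) = 0.4854 m³/d.

Q_w ≈ 0.485 m³/d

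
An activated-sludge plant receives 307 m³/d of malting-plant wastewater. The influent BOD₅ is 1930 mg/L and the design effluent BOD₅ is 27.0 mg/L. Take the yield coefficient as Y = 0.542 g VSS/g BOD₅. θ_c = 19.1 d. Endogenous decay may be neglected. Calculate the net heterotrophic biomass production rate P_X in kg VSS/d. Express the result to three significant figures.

With endogenous decay neglected, the observed yield equals the true yield: Y_obs = Y = 0.542 g VSS/g BOD₅.
Substrate removed = Q·(S₀ − S) = 307 m³/d × (1930 − 27.0) g/m³ = 5.84×10^5 g/d = 584.2 kg/d.
P_X = Y_obs · Q(S₀ − S) = 0.5420 × 584.2 = 316.6 kg VSS/d.

P_X ≈ 317 kg VSS/d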